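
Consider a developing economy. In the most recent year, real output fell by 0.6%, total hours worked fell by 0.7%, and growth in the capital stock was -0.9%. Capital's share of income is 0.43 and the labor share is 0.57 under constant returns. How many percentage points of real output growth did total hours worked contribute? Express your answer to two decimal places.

Labor's share = 1 − 0.43 = 0.57.
Contribution = share × growth = 0.57 × (-0.7) = -0.399 pp.

-0.40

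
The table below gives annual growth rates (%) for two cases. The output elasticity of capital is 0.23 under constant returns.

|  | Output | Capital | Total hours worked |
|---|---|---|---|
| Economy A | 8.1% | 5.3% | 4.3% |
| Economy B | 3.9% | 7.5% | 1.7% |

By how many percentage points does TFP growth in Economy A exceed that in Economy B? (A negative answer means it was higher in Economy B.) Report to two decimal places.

Labor's share = 1 − 0.23 = 0.77.
Economy A: TFP = 8.1 − 1.219 − 3.311 = 3.57%.
Economy B: TFP = 3.9 − 1.725 − 1.309 = 0.866%.
Difference = 3.57 − (0.866) = 2.704 pp.

2.70 percentage points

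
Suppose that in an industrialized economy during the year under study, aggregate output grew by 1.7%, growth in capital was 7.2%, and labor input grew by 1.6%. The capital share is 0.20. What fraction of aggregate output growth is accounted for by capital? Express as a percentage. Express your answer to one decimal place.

Capital accounted for 84.7% of growth.

Capital contributed 0.2 × 7.2 = 1.44 pp.
Share of growth = 1.44 / 1.7 × 100 = 84.706%.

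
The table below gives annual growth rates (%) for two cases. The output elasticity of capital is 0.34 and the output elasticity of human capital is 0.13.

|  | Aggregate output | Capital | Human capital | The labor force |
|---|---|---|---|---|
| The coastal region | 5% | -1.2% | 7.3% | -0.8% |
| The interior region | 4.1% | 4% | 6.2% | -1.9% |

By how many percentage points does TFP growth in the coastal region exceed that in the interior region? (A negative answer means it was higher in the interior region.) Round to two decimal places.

1.94 percentage points

Labor's share = 1 − 0.34 − 0.13 = 0.53.
The coastal region: TFP = 5 + 0.408 − 0.949 + 0.424 = 4.883%.
The interior region: TFP = 4.1 − 1.36 − 0.806 + 1.007 = 2.941%.
Difference = 4.883 − (2.941) = 1.942 pp.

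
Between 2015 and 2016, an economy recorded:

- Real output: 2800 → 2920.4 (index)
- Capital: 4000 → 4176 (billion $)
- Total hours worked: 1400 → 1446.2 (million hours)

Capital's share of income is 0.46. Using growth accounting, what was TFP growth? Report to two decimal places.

Real output growth = (2920.4 − 2800) / 2800 = 4.3%.
Capital growth = (4176 − 4000) / 4000 = 4.4%.
Total hours worked growth = (1446.2 − 1400) / 1400 = 3.3%.
Labor's share = 1 − 0.46 = 0.54.
Capital: 0.46 × 4.4 = 2.024 pp.
Total hours worked: 0.54 × 3.3 = 1.782 pp.
TFP growth = 4.3 − 3.806 = 0.494%.

0.49%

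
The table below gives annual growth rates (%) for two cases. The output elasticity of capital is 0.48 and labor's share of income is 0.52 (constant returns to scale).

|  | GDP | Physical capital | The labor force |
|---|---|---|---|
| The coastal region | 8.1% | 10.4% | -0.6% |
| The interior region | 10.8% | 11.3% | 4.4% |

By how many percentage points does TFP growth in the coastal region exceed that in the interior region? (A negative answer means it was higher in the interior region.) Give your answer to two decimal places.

Labor's share = 1 − 0.48 = 0.52.
The coastal region: TFP = 8.1 − 4.992 + 0.312 = 3.42%.
The interior region: TFP = 10.8 − 5.424 − 2.288 = 3.088%.
Difference = 3.42 − (3.088) = 0.332 pp.

0.33 percentage points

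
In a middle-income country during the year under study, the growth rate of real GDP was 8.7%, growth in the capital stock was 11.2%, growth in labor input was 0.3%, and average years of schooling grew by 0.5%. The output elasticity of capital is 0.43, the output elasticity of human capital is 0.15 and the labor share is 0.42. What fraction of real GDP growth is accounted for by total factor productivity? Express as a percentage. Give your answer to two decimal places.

42.33%

Labor's share = 1 − 0.43 − 0.15 = 0.42.
The capital stock: 0.43 × 11.2 = 4.816 pp.
Average years of schooling: 0.15 × 0.5 = 0.075 pp.
Labor input: 0.42 × 0.3 = 0.126 pp.
TFP growth = 8.7 − 5.017 = 3.683%.
TFP share of growth = 3.683 / 8.7 × 100 = 42.3333%.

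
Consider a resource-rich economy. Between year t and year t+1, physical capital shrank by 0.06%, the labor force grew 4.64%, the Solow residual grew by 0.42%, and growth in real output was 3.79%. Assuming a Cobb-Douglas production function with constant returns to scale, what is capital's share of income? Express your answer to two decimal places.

gY = gA + α·gK + (1−α)·gL, so gY − gA − gL = α(gK − gL).
3.79 − 0.42 − 4.64 = α × (-0.06 − 4.64).
-1.27 = -4.7 α, so α = 0.2702.

α = 0.27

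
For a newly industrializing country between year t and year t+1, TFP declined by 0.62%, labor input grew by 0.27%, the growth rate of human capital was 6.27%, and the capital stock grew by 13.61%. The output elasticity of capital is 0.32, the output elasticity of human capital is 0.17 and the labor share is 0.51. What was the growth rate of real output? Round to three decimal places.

Labor's share = 1 − 0.32 − 0.17 = 0.51.
The capital stock: 0.32 × 13.61 = 4.3552 pp.
Human capital: 0.17 × 6.27 = 1.0659 pp.
Labor input: 0.51 × 0.27 = 0.1377 pp.
Output growth = -0.62 + 5.5588 = 4.9388%.

4.939%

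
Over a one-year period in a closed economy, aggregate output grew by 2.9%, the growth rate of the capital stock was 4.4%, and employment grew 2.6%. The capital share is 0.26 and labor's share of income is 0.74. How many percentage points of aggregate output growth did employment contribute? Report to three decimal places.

1.924 percentage points

Labor's share = 1 − 0.26 = 0.74.
Contribution = share × growth = 0.74 × 2.6 = 1.924 pp.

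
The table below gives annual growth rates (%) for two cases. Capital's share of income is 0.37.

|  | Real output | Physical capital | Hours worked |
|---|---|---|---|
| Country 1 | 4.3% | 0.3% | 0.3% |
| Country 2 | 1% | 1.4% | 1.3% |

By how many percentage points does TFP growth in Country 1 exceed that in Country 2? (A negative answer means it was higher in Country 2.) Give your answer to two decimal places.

Labor's share = 1 − 0.37 = 0.63.
Country 1: TFP = 4.3 − 0.111 − 0.189 = 4%.
Country 2: TFP = 1 − 0.518 − 0.819 = -0.337%.
Difference = 4 − (-0.337) = 4.337 pp.

4.34 percentage points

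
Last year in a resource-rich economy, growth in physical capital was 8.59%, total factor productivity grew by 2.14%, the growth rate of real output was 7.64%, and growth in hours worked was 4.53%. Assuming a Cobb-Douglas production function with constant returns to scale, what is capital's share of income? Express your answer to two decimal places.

α = 0.24

gY = gA + α·gK + (1−α)·gL, so gY − gA − gL = α(gK − gL).
7.64 − 2.14 − 4.53 = α × (8.59 − 4.53).
0.97 = 4.06 α, so α = 0.2389.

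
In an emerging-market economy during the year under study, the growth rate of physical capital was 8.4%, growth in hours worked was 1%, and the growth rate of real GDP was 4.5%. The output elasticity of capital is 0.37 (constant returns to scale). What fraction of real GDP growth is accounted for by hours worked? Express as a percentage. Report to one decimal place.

Labor's share = 1 − 0.37 = 0.63.
Hours worked contributed 0.63 × 1 = 0.63 pp.
Share of growth = 0.63 / 4.5 × 100 = 14%.

14.0%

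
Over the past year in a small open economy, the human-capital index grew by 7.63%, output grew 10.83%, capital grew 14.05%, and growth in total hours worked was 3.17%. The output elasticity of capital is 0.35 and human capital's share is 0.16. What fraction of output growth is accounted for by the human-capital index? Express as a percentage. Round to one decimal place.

The human-capital index contributed 0.16 × 7.63 = 1.2208 pp.
Share of growth = 1.2208 / 10.83 × 100 = 11.272%.

The human-capital index accounted for 11.3% of growth.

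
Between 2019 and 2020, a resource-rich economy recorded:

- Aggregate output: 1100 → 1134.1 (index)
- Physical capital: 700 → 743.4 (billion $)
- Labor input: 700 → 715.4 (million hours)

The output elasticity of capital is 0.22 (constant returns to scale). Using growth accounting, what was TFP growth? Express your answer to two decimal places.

Aggregate output growth = (1134.1 − 1100) / 1100 = 3.1%.
Physical capital growth = (743.4 − 700) / 700 = 6.2%.
Labor input growth = (715.4 − 700) / 700 = 2.2%.
Labor's share = 1 − 0.22 = 0.78.
Physical capital: 0.22 × 6.2 = 1.364 pp.
Labor input: 0.78 × 2.2 = 1.716 pp.
TFP growth = 3.1 − 3.08 = 0.02%.

0.02%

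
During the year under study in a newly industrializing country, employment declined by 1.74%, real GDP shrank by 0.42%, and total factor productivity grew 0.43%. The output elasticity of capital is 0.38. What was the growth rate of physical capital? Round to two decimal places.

Physical capital growth was 0.60%.

Labor's share = 1 − 0.38 = 0.62.
gY = gA + 0.62×(-1.74) + 0.38×g.
0.38×g = -0.42 − 0.43 + 1.0788 = 0.2288.
g = 0.2288 / 0.38 = 0.6021%.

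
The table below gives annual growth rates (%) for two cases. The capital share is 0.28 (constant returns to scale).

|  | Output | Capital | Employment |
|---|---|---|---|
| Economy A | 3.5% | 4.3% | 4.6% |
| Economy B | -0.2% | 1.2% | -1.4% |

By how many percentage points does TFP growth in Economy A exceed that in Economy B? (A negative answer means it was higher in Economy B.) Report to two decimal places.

-1.49 percentage points

Labor's share = 1 − 0.28 = 0.72.
Economy A: TFP = 3.5 − 1.204 − 3.312 = -1.016%.
Economy B: TFP = -0.2 − 0.336 + 1.008 = 0.472%.
Difference = -1.016 − (0.472) = -1.488 pp.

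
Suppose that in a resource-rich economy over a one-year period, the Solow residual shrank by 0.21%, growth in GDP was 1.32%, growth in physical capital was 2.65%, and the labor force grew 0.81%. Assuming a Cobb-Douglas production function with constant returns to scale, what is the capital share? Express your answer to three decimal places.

gY = gA + α·gK + (1−α)·gL, so gY − gA − gL = α(gK − gL).
1.32 + 0.21 − 0.81 = α × (2.65 − 0.81).
0.72 = 1.84 α, so α = 0.3913.

The capital share is 0.391.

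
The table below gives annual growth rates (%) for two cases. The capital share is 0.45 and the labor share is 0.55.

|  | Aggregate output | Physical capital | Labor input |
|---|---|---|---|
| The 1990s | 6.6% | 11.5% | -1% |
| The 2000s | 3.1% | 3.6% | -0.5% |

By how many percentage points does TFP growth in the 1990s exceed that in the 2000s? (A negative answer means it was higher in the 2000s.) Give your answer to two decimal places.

Labor's share = 1 − 0.45 = 0.55.
The 1990s: TFP = 6.6 − 5.175 + 0.55 = 1.975%.
The 2000s: TFP = 3.1 − 1.62 + 0.275 = 1.755%.
Difference = 1.975 − (1.755) = 0.22 pp.

0.22 percentage points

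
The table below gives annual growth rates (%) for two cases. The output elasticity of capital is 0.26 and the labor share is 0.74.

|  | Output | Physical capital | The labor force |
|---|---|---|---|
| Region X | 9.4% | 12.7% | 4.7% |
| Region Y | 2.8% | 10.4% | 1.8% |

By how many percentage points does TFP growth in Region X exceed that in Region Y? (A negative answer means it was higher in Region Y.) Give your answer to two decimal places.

3.86 percentage points

Labor's share = 1 − 0.26 = 0.74.
Region X: TFP = 9.4 − 3.302 − 3.478 = 2.62%.
Region Y: TFP = 2.8 − 2.704 − 1.332 = -1.236%.
Difference = 2.62 − (-1.236) = 3.856 pp.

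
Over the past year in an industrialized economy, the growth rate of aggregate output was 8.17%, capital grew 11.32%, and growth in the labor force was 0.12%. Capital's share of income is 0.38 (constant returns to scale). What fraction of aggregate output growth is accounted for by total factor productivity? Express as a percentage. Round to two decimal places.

46.44%

Labor's share = 1 − 0.38 = 0.62.
Capital: 0.38 × 11.32 = 4.3016 pp.
The labor force: 0.62 × 0.12 = 0.0744 pp.
TFP growth = 8.17 − 4.376 = 3.794%.
TFP share of growth = 3.794 / 8.17 × 100 = 46.4382%.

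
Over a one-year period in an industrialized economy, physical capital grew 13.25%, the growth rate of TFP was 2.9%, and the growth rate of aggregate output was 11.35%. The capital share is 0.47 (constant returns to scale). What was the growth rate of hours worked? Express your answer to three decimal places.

Labor's share = 1 − 0.47 = 0.53.
gY = gA + 0.47×13.25 + 0.53×g.
0.53×g = 11.35 − 2.9 − 6.2275 = 2.2225.
g = 2.2225 / 0.53 = 4.1934%.

Hours worked growth was 4.193%.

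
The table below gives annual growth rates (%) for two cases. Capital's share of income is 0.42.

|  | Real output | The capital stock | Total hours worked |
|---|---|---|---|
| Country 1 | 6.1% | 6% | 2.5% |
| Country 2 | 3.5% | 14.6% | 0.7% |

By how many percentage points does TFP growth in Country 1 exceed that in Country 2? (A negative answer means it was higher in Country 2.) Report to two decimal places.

5.17 percentage points

Labor's share = 1 − 0.42 = 0.58.
Country 1: TFP = 6.1 − 2.52 − 1.45 = 2.13%.
Country 2: TFP = 3.5 − 6.132 − 0.406 = -3.038%.
Difference = 2.13 − (-3.038) = 5.168 pp.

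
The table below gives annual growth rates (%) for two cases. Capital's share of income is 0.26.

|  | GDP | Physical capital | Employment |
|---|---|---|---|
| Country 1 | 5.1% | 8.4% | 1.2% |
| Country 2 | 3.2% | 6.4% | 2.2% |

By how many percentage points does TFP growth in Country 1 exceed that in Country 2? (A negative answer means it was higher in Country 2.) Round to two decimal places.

Labor's share = 1 − 0.26 = 0.74.
Country 1: TFP = 5.1 − 2.184 − 0.888 = 2.028%.
Country 2: TFP = 3.2 − 1.664 − 1.628 = -0.092%.
Difference = 2.028 − (-0.092) = 2.12 pp.

2.12 percentage points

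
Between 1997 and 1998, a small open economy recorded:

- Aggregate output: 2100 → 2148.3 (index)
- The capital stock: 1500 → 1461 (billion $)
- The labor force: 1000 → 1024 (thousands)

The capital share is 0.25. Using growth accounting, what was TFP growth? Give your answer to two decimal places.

1.15%

Aggregate output growth = (2148.3 − 2100) / 2100 = 2.3%.
The capital stock growth = (1461 − 1500) / 1500 = -2.6%.
The labor force growth = (1024 − 1000) / 1000 = 2.4%.
Labor's share = 1 − 0.25 = 0.75.
The capital stock: 0.25 × (-2.6) = -0.65 pp.
The labor force: 0.75 × 2.4 = 1.8 pp.
TFP growth = 2.3 − 1.15 = 1.15%.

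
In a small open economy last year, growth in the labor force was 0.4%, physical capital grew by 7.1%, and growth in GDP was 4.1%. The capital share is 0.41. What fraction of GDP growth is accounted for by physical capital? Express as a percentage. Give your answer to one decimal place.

Physical capital contributed 0.41 × 7.1 = 2.911 pp.
Share of growth = 2.911 / 4.1 × 100 = 71%.

71.0%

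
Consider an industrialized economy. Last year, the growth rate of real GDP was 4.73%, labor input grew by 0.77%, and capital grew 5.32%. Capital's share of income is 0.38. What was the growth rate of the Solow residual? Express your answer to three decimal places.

Labor's share = 1 − 0.38 = 0.62.
Capital: 0.38 × 5.32 = 2.0216 pp.
Labor input: 0.62 × 0.77 = 0.4774 pp.
TFP growth = 4.73 − 2.499 = 2.231%.

The Solow residual grew 2.231%.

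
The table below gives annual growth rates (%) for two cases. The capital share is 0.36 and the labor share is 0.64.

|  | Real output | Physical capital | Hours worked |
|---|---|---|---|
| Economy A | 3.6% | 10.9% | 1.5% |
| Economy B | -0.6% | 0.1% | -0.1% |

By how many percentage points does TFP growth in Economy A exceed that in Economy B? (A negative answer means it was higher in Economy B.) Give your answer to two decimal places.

-0.71 percentage points

Labor's share = 1 − 0.36 = 0.64.
Economy A: TFP = 3.6 − 3.924 − 0.96 = -1.284%.
Economy B: TFP = -0.6 − 0.036 + 0.064 = -0.572%.
Difference = -1.284 − (-0.572) = -0.712 pp.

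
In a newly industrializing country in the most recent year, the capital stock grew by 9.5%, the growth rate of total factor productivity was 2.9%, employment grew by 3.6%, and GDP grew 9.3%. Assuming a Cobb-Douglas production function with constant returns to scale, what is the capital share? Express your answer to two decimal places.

α = 0.47

gY = gA + α·gK + (1−α)·gL, so gY − gA − gL = α(gK − gL).
9.3 − 2.9 − 3.6 = α × (9.5 − 3.6).
2.8 = 5.9 α, so α = 0.4746.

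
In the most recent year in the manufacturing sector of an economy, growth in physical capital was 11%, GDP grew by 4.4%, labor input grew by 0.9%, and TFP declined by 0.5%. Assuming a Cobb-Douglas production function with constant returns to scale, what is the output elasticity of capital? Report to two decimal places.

gY = gA + α·gK + (1−α)·gL, so gY − gA − gL = α(gK − gL).
4.4 + 0.5 − 0.9 = α × (11 − 0.9).
4 = 10.1 α, so α = 0.396.

The output elasticity of capital is 0.40.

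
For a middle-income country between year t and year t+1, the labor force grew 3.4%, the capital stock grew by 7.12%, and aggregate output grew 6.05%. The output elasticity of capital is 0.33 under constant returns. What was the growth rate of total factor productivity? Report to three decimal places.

Labor's share = 1 − 0.33 = 0.67.
The capital stock: 0.33 × 7.12 = 2.3496 pp.
The labor force: 0.67 × 3.4 = 2.278 pp.
TFP growth = 6.05 − 4.6276 = 1.4224%.

1.422%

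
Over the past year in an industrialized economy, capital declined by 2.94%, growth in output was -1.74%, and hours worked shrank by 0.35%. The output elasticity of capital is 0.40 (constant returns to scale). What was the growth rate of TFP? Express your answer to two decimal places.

-0.35%

Labor's share = 1 − 0.4 = 0.6.
Capital: 0.4 × (-2.94) = -1.176 pp.
Hours worked: 0.6 × (-0.35) = -0.21 pp.
TFP growth = -1.74 + 1.386 = -0.354%.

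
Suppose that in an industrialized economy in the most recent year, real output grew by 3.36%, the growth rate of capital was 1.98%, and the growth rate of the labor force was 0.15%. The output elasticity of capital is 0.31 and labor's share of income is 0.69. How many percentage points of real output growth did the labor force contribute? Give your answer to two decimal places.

0.10

Labor's share = 1 − 0.31 = 0.69.
Contribution = share × growth = 0.69 × 0.15 = 0.1035 pp.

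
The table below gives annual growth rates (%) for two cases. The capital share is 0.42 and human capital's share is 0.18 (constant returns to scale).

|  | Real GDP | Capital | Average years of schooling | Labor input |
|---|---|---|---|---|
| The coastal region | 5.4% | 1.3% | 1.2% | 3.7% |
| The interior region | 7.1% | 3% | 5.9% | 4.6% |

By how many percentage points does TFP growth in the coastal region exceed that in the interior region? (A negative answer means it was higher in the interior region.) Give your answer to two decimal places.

0.22 percentage points

Labor's share = 1 − 0.42 − 0.18 = 0.4.
The coastal region: TFP = 5.4 − 0.546 − 0.216 − 1.48 = 3.158%.
The interior region: TFP = 7.1 − 1.26 − 1.062 − 1.84 = 2.938%.
Difference = 3.158 − (2.938) = 0.22 pp.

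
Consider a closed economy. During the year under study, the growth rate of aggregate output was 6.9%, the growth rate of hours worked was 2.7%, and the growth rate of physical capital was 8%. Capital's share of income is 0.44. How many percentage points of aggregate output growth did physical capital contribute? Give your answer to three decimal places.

Contribution = share × growth = 0.44 × 8 = 3.52 pp.

3.520 pp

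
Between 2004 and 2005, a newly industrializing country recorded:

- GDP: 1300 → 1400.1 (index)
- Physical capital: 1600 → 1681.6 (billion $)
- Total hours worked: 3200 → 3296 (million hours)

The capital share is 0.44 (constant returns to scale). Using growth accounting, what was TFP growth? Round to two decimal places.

GDP growth = (1400.1 − 1300) / 1300 = 7.7%.
Physical capital growth = (1681.6 − 1600) / 1600 = 5.1%.
Total hours worked growth = (3296 − 3200) / 3200 = 3%.
Labor's share = 1 − 0.44 = 0.56.
Physical capital: 0.44 × 5.1 = 2.244 pp.
Total hours worked: 0.56 × 3 = 1.68 pp.
TFP growth = 7.7 − 3.924 = 3.776%.

3.78%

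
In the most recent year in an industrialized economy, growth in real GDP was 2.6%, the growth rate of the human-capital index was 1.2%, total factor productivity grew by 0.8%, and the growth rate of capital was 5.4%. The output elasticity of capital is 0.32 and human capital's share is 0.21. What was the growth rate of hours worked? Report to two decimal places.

-0.38%

Labor's share = 1 − 0.32 − 0.21 = 0.47.
gY = gA + 0.32×5.4 + 0.21×1.2 + 0.47×g.
0.47×g = 2.6 − 0.8 − 1.98 = -0.18.
g = -0.18 / 0.47 = -0.383%.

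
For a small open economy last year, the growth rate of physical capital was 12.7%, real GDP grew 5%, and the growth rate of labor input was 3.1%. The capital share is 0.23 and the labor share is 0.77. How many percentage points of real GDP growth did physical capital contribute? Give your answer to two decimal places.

Contribution = share × growth = 0.23 × 12.7 = 2.921 pp.

2.92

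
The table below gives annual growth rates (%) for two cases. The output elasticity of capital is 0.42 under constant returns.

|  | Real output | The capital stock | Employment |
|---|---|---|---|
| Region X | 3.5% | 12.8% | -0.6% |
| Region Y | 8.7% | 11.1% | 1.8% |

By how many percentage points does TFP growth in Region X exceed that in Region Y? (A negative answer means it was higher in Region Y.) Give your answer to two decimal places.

-4.52 percentage points

Labor's share = 1 − 0.42 = 0.58.
Region X: TFP = 3.5 − 5.376 + 0.348 = -1.528%.
Region Y: TFP = 8.7 − 4.662 − 1.044 = 2.994%.
Difference = -1.528 − (2.994) = -4.522 pp.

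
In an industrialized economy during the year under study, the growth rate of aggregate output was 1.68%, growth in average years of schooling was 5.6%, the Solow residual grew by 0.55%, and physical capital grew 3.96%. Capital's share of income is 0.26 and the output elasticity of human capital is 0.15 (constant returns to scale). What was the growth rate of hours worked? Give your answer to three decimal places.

-1.254%

Labor's share = 1 − 0.26 − 0.15 = 0.59.
gY = gA + 0.26×3.96 + 0.15×5.6 + 0.59×g.
0.59×g = 1.68 − 0.55 − 1.8696 = -0.7396.
g = -0.7396 / 0.59 = -1.25356%.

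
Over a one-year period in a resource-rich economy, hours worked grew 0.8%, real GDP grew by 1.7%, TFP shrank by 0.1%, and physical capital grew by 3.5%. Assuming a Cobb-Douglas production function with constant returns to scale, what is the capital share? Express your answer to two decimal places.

0.37

gY = gA + α·gK + (1−α)·gL, so gY − gA − gL = α(gK − gL).
1.7 + 0.1 − 0.8 = α × (3.5 − 0.8).
1 = 2.7 α, so α = 0.3704.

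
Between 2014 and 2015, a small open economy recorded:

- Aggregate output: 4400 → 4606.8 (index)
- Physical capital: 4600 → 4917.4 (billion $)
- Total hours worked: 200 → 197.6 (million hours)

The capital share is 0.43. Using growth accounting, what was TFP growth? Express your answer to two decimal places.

Aggregate output growth = (4606.8 − 4400) / 4400 = 4.7%.
Physical capital growth = (4917.4 − 4600) / 4600 = 6.9%.
Total hours worked growth = (197.6 − 200) / 200 = -1.2%.
Labor's share = 1 − 0.43 = 0.57.
Physical capital: 0.43 × 6.9 = 2.967 pp.
Total hours worked: 0.57 × (-1.2) = -0.684 pp.
TFP growth = 4.7 − 2.283 = 2.417%.

TFP growth was 2.42%.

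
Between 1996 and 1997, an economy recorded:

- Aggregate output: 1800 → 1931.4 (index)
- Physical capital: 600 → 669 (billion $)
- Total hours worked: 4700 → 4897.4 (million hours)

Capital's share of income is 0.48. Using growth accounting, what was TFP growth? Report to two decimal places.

-0.40%

Aggregate output growth = (1931.4 − 1800) / 1800 = 7.3%.
Physical capital growth = (669 − 600) / 600 = 11.5%.
Total hours worked growth = (4897.4 − 4700) / 4700 = 4.2%.
Labor's share = 1 − 0.48 = 0.52.
Physical capital: 0.48 × 11.5 = 5.52 pp.
Total hours worked: 0.52 × 4.2 = 2.184 pp.
TFP growth = 7.3 − 7.704 = -0.404%.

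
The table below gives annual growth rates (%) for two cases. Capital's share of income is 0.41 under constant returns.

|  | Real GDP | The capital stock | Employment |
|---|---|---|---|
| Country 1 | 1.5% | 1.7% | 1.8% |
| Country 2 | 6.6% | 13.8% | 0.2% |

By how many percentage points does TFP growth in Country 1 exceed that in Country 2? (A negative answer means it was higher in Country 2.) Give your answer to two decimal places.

-1.08 percentage points

Labor's share = 1 − 0.41 = 0.59.
Country 1: TFP = 1.5 − 0.697 − 1.062 = -0.259%.
Country 2: TFP = 6.6 − 5.658 − 0.118 = 0.824%.
Difference = -0.259 − (0.824) = -1.083 pp.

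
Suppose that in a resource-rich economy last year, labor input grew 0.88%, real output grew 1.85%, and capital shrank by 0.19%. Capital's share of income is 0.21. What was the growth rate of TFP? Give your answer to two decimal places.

1.19%

Labor's share = 1 − 0.21 = 0.79.
Capital: 0.21 × (-0.19) = -0.0399 pp.
Labor input: 0.79 × 0.88 = 0.6952 pp.
TFP growth = 1.85 − 0.6553 = 1.1947%.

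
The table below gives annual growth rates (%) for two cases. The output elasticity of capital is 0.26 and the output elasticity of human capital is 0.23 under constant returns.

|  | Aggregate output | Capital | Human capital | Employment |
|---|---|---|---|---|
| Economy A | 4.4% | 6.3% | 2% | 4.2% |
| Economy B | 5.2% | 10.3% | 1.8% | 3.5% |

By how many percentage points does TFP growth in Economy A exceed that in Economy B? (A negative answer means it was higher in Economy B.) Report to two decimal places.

Labor's share = 1 − 0.26 − 0.23 = 0.51.
Economy A: TFP = 4.4 − 1.638 − 0.46 − 2.142 = 0.16%.
Economy B: TFP = 5.2 − 2.678 − 0.414 − 1.785 = 0.323%.
Difference = 0.16 − (0.323) = -0.163 pp.

-0.16 percentage points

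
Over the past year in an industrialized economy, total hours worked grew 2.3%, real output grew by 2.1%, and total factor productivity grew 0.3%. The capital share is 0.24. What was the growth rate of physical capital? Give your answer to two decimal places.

Physical capital growth was 0.22%.

Labor's share = 1 − 0.24 = 0.76.
gY = gA + 0.76×2.3 + 0.24×g.
0.24×g = 2.1 − 0.3 − 1.748 = 0.052.
g = 0.052 / 0.24 = 0.2167%.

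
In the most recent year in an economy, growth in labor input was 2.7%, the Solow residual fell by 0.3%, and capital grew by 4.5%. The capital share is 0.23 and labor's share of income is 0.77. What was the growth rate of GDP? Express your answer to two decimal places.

GDP growth was 2.81%.

Labor's share = 1 − 0.23 = 0.77.
Capital: 0.23 × 4.5 = 1.035 pp.
Labor input: 0.77 × 2.7 = 2.079 pp.
Output growth = -0.3 + 3.114 = 2.814%.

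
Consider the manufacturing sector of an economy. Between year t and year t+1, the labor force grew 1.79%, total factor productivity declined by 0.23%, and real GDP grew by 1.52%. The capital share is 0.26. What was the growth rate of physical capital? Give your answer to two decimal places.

Labor's share = 1 − 0.26 = 0.74.
gY = gA + 0.74×1.79 + 0.26×g.
0.26×g = 1.52 + 0.23 − 1.3246 = 0.4254.
g = 0.4254 / 0.26 = 1.6362%.

1.64%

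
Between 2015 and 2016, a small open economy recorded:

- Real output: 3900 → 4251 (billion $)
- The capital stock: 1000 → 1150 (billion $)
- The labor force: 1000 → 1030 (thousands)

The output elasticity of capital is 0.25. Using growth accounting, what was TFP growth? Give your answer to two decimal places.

TFP growth was 3.00%.

Real output growth = (4251 − 3900) / 3900 = 9%.
The capital stock growth = (1150 − 1000) / 1000 = 15%.
The labor force growth = (1030 − 1000) / 1000 = 3%.
Labor's share = 1 − 0.25 = 0.75.
The capital stock: 0.25 × 15 = 3.75 pp.
The labor force: 0.75 × 3 = 2.25 pp.
TFP growth = 9 − 6 = 3%.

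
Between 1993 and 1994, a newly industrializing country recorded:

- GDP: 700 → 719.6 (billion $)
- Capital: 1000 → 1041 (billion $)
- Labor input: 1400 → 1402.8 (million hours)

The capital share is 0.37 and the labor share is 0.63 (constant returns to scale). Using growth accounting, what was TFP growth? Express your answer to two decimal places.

TFP grew 1.16%.

GDP growth = (719.6 − 700) / 700 = 2.8%.
Capital growth = (1041 − 1000) / 1000 = 4.1%.
Labor input growth = (1402.8 − 1400) / 1400 = 0.2%.
Labor's share = 1 − 0.37 = 0.63.
Capital: 0.37 × 4.1 = 1.517 pp.
Labor input: 0.63 × 0.2 = 0.126 pp.
TFP growth = 2.8 − 1.643 = 1.157%.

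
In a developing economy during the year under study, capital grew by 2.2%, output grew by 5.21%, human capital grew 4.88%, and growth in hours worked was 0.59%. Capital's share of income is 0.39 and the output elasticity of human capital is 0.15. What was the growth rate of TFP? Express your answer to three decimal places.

Labor's share = 1 − 0.39 − 0.15 = 0.46.
Capital: 0.39 × 2.2 = 0.858 pp.
Human capital: 0.15 × 4.88 = 0.732 pp.
Hours worked: 0.46 × 0.59 = 0.2714 pp.
TFP growth = 5.21 − 1.8614 = 3.3486%.

TFP grew 3.349%.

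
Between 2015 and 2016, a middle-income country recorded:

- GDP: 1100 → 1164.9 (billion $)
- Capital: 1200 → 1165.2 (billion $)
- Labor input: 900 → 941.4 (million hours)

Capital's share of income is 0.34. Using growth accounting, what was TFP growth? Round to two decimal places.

3.85%

GDP growth = (1164.9 − 1100) / 1100 = 5.9%.
Capital growth = (1165.2 − 1200) / 1200 = -2.9%.
Labor input growth = (941.4 − 900) / 900 = 4.6%.
Labor's share = 1 − 0.34 = 0.66.
Capital: 0.34 × (-2.9) = -0.986 pp.
Labor input: 0.66 × 4.6 = 3.036 pp.
TFP growth = 5.9 − 2.05 = 3.85%.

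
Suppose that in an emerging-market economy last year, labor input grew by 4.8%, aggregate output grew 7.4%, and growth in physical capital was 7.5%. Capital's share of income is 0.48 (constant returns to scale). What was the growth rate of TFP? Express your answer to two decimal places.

1.30%

Labor's share = 1 − 0.48 = 0.52.
Physical capital: 0.48 × 7.5 = 3.6 pp.
Labor input: 0.52 × 4.8 = 2.496 pp.
TFP growth = 7.4 − 6.096 = 1.304%.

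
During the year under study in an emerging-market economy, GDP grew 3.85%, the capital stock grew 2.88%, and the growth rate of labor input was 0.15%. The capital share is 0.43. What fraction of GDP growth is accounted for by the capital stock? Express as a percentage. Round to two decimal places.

The capital stock accounted for 32.17% of growth.

The capital stock contributed 0.43 × 2.88 = 1.2384 pp.
Share of growth = 1.2384 / 3.85 × 100 = 32.1662%.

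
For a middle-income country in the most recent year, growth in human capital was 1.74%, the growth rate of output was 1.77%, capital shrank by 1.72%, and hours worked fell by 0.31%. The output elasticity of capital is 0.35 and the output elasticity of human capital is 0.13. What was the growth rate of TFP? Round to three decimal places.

2.307%

Labor's share = 1 − 0.35 − 0.13 = 0.52.
Capital: 0.35 × (-1.72) = -0.602 pp.
Human capital: 0.13 × 1.74 = 0.2262 pp.
Hours worked: 0.52 × (-0.31) = -0.1612 pp.
TFP growth = 1.77 + 0.537 = 2.307%.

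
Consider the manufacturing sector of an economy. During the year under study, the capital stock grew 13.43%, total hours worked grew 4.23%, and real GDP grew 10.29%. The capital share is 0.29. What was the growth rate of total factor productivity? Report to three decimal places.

Labor's share = 1 − 0.29 = 0.71.
The capital stock: 0.29 × 13.43 = 3.8947 pp.
Total hours worked: 0.71 × 4.23 = 3.0033 pp.
TFP growth = 10.29 − 6.898 = 3.392%.

3.392%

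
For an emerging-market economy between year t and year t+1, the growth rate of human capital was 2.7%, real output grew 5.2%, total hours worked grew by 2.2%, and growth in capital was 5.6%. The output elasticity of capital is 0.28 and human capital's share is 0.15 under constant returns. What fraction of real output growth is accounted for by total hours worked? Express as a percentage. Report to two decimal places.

Labor's share = 1 − 0.28 − 0.15 = 0.57.
Total hours worked contributed 0.57 × 2.2 = 1.254 pp.
Share of growth = 1.254 / 5.2 × 100 = 24.1154%.

Total hours worked accounted for 24.12% of growth.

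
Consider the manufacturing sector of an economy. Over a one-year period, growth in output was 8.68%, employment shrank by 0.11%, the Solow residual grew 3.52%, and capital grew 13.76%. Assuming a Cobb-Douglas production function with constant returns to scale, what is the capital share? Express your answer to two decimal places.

gY = gA + α·gK + (1−α)·gL, so gY − gA − gL = α(gK − gL).
8.68 − 3.52 + 0.11 = α × (13.76 − (-0.11)).
5.27 = 13.87 α, so α = 0.38.

0.38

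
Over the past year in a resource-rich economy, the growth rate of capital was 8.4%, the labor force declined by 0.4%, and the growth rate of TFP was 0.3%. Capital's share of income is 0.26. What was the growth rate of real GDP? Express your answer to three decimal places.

2.188%

Labor's share = 1 − 0.26 = 0.74.
Capital: 0.26 × 8.4 = 2.184 pp.
The labor force: 0.74 × (-0.4) = -0.296 pp.
Output growth = 0.3 + 1.888 = 2.188%.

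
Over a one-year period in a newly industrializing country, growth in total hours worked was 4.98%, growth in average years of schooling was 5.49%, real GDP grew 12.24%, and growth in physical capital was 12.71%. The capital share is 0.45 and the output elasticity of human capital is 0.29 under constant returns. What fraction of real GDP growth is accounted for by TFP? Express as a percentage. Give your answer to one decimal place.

Labor's share = 1 − 0.45 − 0.29 = 0.26.
Physical capital: 0.45 × 12.71 = 5.7195 pp.
Average years of schooling: 0.29 × 5.49 = 1.5921 pp.
Total hours worked: 0.26 × 4.98 = 1.2948 pp.
TFP growth = 12.24 − 8.6064 = 3.6336%.
TFP share of growth = 3.6336 / 12.24 × 100 = 29.686%.

TFP accounted for 29.7% of growth.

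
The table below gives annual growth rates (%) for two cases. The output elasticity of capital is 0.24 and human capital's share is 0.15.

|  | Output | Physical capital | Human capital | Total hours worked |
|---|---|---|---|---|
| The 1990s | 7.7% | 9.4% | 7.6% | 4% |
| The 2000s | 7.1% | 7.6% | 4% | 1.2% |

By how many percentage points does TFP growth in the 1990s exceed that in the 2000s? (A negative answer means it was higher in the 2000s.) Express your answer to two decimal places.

-2.08 percentage points

Labor's share = 1 − 0.24 − 0.15 = 0.61.
The 1990s: TFP = 7.7 − 2.256 − 1.14 − 2.44 = 1.864%.
The 2000s: TFP = 7.1 − 1.824 − 0.6 − 0.732 = 3.944%.
Difference = 1.864 − (3.944) = -2.08 pp.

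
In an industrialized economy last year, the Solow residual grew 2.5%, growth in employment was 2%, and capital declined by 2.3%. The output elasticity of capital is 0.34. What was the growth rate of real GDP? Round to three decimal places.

3.038%

Labor's share = 1 − 0.34 = 0.66.
Capital: 0.34 × (-2.3) = -0.782 pp.
Employment: 0.66 × 2 = 1.32 pp.
Output growth = 2.5 + 0.538 = 3.038%.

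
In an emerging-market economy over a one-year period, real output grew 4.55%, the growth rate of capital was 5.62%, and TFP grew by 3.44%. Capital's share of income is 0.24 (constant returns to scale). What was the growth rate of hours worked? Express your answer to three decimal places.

-0.314%

Labor's share = 1 − 0.24 = 0.76.
gY = gA + 0.24×5.62 + 0.76×g.
0.76×g = 4.55 − 3.44 − 1.3488 = -0.2388.
g = -0.2388 / 0.76 = -0.31421%.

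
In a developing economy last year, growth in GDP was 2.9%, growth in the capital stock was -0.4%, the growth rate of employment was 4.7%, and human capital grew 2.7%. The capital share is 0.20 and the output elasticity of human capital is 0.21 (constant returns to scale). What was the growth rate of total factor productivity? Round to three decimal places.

Labor's share = 1 − 0.2 − 0.21 = 0.59.
The capital stock: 0.2 × (-0.4) = -0.08 pp.
Human capital: 0.21 × 2.7 = 0.567 pp.
Employment: 0.59 × 4.7 = 2.773 pp.
TFP growth = 2.9 − 3.26 = -0.36%.

-0.360%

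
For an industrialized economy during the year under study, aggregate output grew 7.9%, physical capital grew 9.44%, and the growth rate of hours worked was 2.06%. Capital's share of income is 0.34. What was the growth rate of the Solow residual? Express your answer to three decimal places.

3.331%

Labor's share = 1 − 0.34 = 0.66.
Physical capital: 0.34 × 9.44 = 3.2096 pp.
Hours worked: 0.66 × 2.06 = 1.3596 pp.
TFP growth = 7.9 − 4.5692 = 3.3308%.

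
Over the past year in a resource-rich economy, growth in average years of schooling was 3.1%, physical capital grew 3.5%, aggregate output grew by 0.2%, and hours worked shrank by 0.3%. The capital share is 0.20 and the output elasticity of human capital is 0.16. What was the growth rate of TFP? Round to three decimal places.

Labor's share = 1 − 0.2 − 0.16 = 0.64.
Physical capital: 0.2 × 3.5 = 0.7 pp.
Average years of schooling: 0.16 × 3.1 = 0.496 pp.
Hours worked: 0.64 × (-0.3) = -0.192 pp.
TFP growth = 0.2 − 1.004 = -0.804%.

-0.804%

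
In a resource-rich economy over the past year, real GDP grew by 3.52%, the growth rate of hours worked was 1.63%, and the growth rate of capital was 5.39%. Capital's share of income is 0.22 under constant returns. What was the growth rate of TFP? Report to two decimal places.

Labor's share = 1 − 0.22 = 0.78.
Capital: 0.22 × 5.39 = 1.1858 pp.
Hours worked: 0.78 × 1.63 = 1.2714 pp.
TFP growth = 3.52 − 2.4572 = 1.0628%.

1.06%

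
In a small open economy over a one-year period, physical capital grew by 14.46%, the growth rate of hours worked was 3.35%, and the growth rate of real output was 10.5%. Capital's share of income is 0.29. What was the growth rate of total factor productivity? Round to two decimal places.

Total factor productivity growth was 3.93%.

Labor's share = 1 − 0.29 = 0.71.
Physical capital: 0.29 × 14.46 = 4.1934 pp.
Hours worked: 0.71 × 3.35 = 2.3785 pp.
TFP growth = 10.5 − 6.5719 = 3.9281%.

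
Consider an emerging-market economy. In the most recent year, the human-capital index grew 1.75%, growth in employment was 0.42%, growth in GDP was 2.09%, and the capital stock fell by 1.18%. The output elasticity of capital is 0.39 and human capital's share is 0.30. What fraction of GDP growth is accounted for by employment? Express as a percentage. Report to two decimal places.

Employment accounted for 6.23% of growth.

Labor's share = 1 − 0.39 − 0.3 = 0.31.
Employment contributed 0.31 × 0.42 = 0.1302 pp.
Share of growth = 0.1302 / 2.09 × 100 = 6.2297%.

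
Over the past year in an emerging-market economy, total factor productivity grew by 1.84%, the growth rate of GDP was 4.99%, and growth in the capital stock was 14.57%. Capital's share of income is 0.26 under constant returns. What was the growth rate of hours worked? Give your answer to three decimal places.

Labor's share = 1 − 0.26 = 0.74.
gY = gA + 0.26×14.57 + 0.74×g.
0.74×g = 4.99 − 1.84 − 3.7882 = -0.6382.
g = -0.6382 / 0.74 = -0.86243%.

-0.862%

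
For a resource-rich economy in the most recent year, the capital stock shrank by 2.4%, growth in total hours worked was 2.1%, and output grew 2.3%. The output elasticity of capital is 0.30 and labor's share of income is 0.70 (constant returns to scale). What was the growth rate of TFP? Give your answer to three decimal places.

1.550%

Labor's share = 1 − 0.3 = 0.7.
The capital stock: 0.3 × (-2.4) = -0.72 pp.
Total hours worked: 0.7 × 2.1 = 1.47 pp.
TFP growth = 2.3 − 0.75 = 1.55%.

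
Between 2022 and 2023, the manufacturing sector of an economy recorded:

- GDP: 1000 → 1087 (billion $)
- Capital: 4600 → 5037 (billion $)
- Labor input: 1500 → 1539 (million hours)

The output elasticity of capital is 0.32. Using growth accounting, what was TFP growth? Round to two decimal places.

3.89%

GDP growth = (1087 − 1000) / 1000 = 8.7%.
Capital growth = (5037 − 4600) / 4600 = 9.5%.
Labor input growth = (1539 − 1500) / 1500 = 2.6%.
Labor's share = 1 − 0.32 = 0.68.
Capital: 0.32 × 9.5 = 3.04 pp.
Labor input: 0.68 × 2.6 = 1.768 pp.
TFP growth = 8.7 − 4.808 = 3.892%.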